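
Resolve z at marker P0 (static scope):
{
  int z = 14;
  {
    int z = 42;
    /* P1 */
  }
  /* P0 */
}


z declared in the same block as P0
z = 14


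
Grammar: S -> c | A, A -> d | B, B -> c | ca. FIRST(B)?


Per alternative of B: FIRST(c) = {c}; FIRST(ca) = {c}
FIRST(B) = {c}


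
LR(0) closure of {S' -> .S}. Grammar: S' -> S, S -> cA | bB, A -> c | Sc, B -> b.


Start: S' -> .S
For each item with dot before a nonterminal B, add B -> .γ for every B-production
Closure: [S' -> .S, S -> .cA, S -> .bB]


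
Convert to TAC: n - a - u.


Break into single-operator statements:
t1 = n - a
t2 = t1 - u


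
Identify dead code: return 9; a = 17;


statement follows a return and is unreachable
Dead: 'a = 17'


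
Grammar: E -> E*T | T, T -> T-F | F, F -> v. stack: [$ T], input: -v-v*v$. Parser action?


shift '-' to continue T -> T-F
Action: shift


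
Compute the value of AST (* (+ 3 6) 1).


Evaluate inner: (+ 3 6) = 9
Evaluate root: (* 9 1) = 9
Result: 9


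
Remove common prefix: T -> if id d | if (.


Common prefix: 'if'
Factored: T -> if T', T' -> id d | (


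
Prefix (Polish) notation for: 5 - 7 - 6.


left-to-right (same/higher precedence on left): tree is (- (- 5 7) 6)
Prefix: - - 5 7 6


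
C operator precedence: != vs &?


'!=' is equality (level 6); '&' is bitwise AND (level 5)
Higher level binds tighter
'!=' has higher precedence than '&'


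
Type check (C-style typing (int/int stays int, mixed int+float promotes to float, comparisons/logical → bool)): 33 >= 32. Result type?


Operand types: int >= int
Rule: comparison yields bool
Result type: bool


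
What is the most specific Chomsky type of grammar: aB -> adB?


LHS has context (more than one symbol) and |LHS| ≤ |RHS|
Classification: Type 1 (Context-Sensitive)


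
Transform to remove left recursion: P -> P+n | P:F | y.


Left-recursive alternatives: P+n, P:F; non-recursive: y
Introduce P': P -> yP', P' -> +nP' | :FP' | ε


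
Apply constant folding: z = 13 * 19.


13 * 19 = 247 at compile time
Optimized: z = 247


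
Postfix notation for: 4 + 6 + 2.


Left to right (same or higher precedence on left)
Postfix: 4 6 + 2 +


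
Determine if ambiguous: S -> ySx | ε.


balanced y^n…x^n: each string has a unique parse
Unambiguous


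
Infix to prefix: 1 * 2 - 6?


left-to-right (same/higher precedence on left): tree is (- (* 1 2) 6)
Prefix: - * 1 2 6


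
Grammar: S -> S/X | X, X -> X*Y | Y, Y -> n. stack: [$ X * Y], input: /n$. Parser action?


handle 'X*Y' on top
Action: reduce (X -> X*Y)


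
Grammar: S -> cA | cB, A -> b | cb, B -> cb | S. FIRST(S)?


Per alternative of S: FIRST(cA) = {c}; FIRST(cB) = {c}
FIRST(S) = {c}


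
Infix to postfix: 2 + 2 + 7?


Left to right (same or higher precedence on left)
Postfix: 2 2 + 7 +


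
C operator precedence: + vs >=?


'+' is additive (level 9); '>=' is relational (level 7)
Higher level binds tighter
'+' has higher precedence than '>='


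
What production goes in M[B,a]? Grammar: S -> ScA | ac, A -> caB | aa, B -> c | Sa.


For [B, a]: 'a' ∈ FIRST(Sa)
Entry: B -> Sa


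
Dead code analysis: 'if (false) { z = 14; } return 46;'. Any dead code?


condition is constant false, so the whole block is unreachable
Dead: 'if (false) { z = 14; }'


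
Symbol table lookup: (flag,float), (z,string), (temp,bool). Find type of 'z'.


Lookup 'z' → type string


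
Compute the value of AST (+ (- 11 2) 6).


Evaluate inner: (- 11 2) = 9
Evaluate root: (+ 9 6) = 15
Result: 15


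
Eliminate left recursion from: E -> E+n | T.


Left-recursive alternatives: E+n; non-recursive: T
Introduce E': E -> TE', E' -> +nE' | ε


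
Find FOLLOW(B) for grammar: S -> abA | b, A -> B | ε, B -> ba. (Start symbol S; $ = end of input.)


$ ∈ FOLLOW(S). For each A -> αBβ: add FIRST(β)\{ε} to FOLLOW(B); if β nullable, add FOLLOW(A).
FOLLOW(B) = {$}


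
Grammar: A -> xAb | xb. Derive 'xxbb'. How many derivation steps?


Derivation: A => xAb => xxbb
Steps: 2


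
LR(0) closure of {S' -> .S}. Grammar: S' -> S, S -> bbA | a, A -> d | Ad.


Start: S' -> .S
For each item with dot before a nonterminal B, add B -> .γ for every B-production
Closure: [S' -> .S, S -> .bbA, S -> .a]


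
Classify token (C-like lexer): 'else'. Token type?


Pattern: reserved word
Type: KEYWORD


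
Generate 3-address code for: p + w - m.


Break into single-operator statements:
t1 = p + w
t2 = t1 - m


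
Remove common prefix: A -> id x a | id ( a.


Common prefix: 'id'
Factored: A -> id A', A' -> x a | ( a


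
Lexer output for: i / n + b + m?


Scan left to right, longest-match per lexeme
Tokens: ID(i), OP(/), ID(n), OP(+), ID(b), OP(+), ID(m)


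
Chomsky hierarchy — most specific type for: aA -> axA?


LHS has context (more than one symbol) and |LHS| ≤ |RHS|
Classification: Type 1 (Context-Sensitive)


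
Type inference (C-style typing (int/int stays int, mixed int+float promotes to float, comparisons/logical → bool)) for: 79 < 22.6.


Operand types: int < float
Rule: comparison yields bool
Result type: bool


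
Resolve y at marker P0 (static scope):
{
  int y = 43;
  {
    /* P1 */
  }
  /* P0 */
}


y declared in the same block as P0
y = 43


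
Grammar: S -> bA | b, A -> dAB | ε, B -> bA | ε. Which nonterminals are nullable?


A nonterminal is nullable iff some alternative derives ε (directly, or every symbol in it is nullable)
Nullable: {A, B}


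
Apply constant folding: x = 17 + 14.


17 + 14 = 31 at compile time
Optimized: x = 31


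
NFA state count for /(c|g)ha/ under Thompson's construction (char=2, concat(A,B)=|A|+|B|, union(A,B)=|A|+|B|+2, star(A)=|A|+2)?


Syntax tree has 4 char leaf(s), 1 union(s), 0 star(s)
chars contribute 4×2 = 8; each union adds +2; each star adds +2
Total: 8 + 2 + 0 = 10 states


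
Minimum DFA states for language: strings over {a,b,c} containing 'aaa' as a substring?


KMP-style automaton: 3 progress states + 1 absorbing accept = 4
Minimal DFA: 4 states


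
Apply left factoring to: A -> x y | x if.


Common prefix: 'x'
Factored: A -> x A', A' -> y | if


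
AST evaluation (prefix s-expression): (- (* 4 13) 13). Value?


Evaluate inner: (* 4 13) = 52
Evaluate root: (- 52 13) = 39
Result: 39


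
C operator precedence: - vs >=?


'-' is additive (level 9); '>=' is relational (level 7)
Higher level binds tighter
'-' has higher precedence than '>='


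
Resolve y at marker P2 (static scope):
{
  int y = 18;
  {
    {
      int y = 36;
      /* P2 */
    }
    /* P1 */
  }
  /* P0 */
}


y declared in the same block as P2
y = 36


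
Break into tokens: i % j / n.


Scan left to right, longest-match per lexeme
Tokens: ID(i), OP(%), ID(j), OP(/), ID(n)


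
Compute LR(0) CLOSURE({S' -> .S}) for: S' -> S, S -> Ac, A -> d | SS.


Start: S' -> .S
For each item with dot before a nonterminal B, add B -> .γ for every B-production
Closure: [S' -> .S, S -> .Ac, A -> .d, A -> .SS]


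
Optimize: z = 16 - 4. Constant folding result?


16 - 4 = 12 at compile time
Optimized: z = 12


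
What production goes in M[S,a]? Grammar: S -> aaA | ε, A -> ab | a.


For [S, a]: 'a' ∈ FIRST(aaA)
Entry: S -> aaA


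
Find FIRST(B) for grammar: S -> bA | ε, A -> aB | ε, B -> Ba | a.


Per alternative of B: FIRST(Ba) = {a}; FIRST(a) = {a}
FIRST(B) = {a}


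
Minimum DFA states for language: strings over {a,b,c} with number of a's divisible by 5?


Track (count of a) mod 5: states 0..4, accept at 0
Minimal DFA: 5 states


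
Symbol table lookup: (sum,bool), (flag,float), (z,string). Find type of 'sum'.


Lookup 'sum' → type bool


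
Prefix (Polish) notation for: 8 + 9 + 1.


left-to-right (same/higher precedence on left): tree is (+ (+ 8 9) 1)
Prefix: + + 8 9 1


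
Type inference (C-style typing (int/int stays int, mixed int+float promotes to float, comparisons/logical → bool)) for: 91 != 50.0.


Operand types: int != float
Rule: comparison yields bool
Result type: bool


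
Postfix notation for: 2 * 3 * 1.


Left to right (same or higher precedence on left)
Postfix: 2 3 * 1 *


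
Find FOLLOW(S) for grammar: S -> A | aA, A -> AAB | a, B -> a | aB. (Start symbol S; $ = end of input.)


$ ∈ FOLLOW(S). For each A -> αBβ: add FIRST(β)\{ε} to FOLLOW(B); if β nullable, add FOLLOW(A).
FOLLOW(S) = {$}


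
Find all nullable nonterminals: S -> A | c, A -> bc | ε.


A nonterminal is nullable iff some alternative derives ε (directly, or every symbol in it is nullable)
Nullable: {A, S}


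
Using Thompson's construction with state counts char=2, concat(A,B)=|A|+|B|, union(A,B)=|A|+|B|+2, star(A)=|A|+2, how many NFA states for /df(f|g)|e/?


Syntax tree has 5 char leaf(s), 2 union(s), 0 star(s)
chars contribute 5×2 = 10; each union adds +2; each star adds +2
Total: 10 + 4 + 0 = 14 states


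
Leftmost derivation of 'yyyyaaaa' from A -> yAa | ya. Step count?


Derivation: A => yAa => yyAaa => yyyAaaa => yyyyaaaa
Steps: 4


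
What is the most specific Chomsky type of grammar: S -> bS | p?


Right-linear: every RHS is a terminal or a terminal followed by one nonterminal
Classification: Type 3 (Regular)


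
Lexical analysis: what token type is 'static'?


Pattern: reserved word
Type: KEYWORD


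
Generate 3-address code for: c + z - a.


Break into single-operator statements:
t1 = c + z
t2 = t1 - a


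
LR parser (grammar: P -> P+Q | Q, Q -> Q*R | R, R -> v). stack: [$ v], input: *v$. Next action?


'v' on top is the handle for R -> v
Action: reduce (R -> v)


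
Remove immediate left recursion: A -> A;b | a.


Left-recursive alternatives: A;b; non-recursive: a
Introduce A': A -> aA', A' -> ;bA' | ε


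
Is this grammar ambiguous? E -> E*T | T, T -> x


precedence layered via separate nonterminal T: deterministic
Unambiguous


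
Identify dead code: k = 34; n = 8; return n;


k is assigned but never read
Dead: 'k = 34'


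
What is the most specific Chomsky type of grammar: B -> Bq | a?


Left-linear: every RHS is a terminal or one nonterminal followed by a terminal
Classification: Type 3 (Regular)


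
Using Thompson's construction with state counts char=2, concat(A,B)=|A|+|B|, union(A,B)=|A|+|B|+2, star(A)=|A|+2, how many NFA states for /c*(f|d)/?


Syntax tree has 3 char leaf(s), 1 union(s), 1 star(s)
chars contribute 3×2 = 6; each union adds +2; each star adds +2
Total: 6 + 2 + 2 = 10 states


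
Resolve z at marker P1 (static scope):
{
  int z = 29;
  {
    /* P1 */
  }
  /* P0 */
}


P1's block does not declare z; resolves to the enclosing declaration at depth 0
z = 29


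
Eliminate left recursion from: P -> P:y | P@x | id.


Left-recursive alternatives: P:y, P@x; non-recursive: id
Introduce P': P -> idP', P' -> :yP' | @xP' | ε


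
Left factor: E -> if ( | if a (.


Common prefix: 'if'
Factored: E -> if E', E' -> ( | a (


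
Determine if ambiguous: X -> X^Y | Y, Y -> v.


precedence layered via separate nonterminal Y: deterministic
Unambiguous


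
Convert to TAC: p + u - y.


Break into single-operator statements:
t1 = p + u
t2 = t1 - y


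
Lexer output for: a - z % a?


Scan left to right, longest-match per lexeme
Tokens: ID(a), OP(-), ID(z), OP(%), ID(a)


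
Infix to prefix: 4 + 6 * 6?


'*' binds tighter: tree is (+ 4 (* 6 6))
Prefix: + 4 * 6 6


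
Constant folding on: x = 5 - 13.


5 - 13 = -8 at compile time
Optimized: x = -8


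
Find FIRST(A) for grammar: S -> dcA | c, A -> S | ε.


Per alternative of A: FIRST(S) = {c, d}; FIRST(ε) = {ε}
FIRST(A) = {c, d, ε}


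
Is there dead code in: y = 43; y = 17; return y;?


first assignment to y is overwritten before any read
Dead: 'y = 43'


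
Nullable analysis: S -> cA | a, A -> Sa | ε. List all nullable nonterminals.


A nonterminal is nullable iff some alternative derives ε (directly, or every symbol in it is nullable)
Nullable: {A}


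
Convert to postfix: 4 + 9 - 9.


Left to right (same or higher precedence on left)
Postfix: 4 9 + 9 -


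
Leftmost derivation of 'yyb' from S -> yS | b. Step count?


Derivation: S => yS => yyS => yyb
Steps: 3


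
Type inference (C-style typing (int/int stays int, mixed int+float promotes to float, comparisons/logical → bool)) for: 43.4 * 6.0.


Operand types: float * float
Rule: mixed int/float promotes to float; int/int stays int
Result type: float


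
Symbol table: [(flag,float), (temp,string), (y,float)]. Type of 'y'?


Lookup 'y' → type float


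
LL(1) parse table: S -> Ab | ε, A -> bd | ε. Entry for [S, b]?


For [S, b]: 'b' ∈ FIRST(Ab)
Entry: S -> Ab


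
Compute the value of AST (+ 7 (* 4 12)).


Evaluate inner: (* 4 12) = 48
Evaluate root: (+ 7 48) = 55
Result: 55


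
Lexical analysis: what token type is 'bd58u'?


Pattern: letter/underscore followed by alphanumerics, not a keyword
Type: IDENTIFIER


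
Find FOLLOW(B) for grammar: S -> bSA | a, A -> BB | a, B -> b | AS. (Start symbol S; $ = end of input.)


$ ∈ FOLLOW(S). For each A -> αBβ: add FIRST(β)\{ε} to FOLLOW(B); if β nullable, add FOLLOW(A).
FOLLOW(B) = {$, a, b}


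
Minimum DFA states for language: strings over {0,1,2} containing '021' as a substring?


KMP-style automaton: 3 progress states + 1 absorbing accept = 4
Minimal DFA: 4 states


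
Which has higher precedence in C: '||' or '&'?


'&' is bitwise AND (level 5); '||' is logical OR (level 1)
Higher level binds tighter
'&' has higher precedence than '||'


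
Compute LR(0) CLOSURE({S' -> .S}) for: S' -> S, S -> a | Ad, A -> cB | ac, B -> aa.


Start: S' -> .S
For each item with dot before a nonterminal B, add B -> .γ for every B-production
Closure: [S' -> .S, S -> .a, S -> .Ad, A -> .cB, A -> .ac]


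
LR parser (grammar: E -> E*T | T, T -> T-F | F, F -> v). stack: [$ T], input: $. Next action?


lookahead ∉ {-} so T won't extend; reduce E -> T
Action: reduce (E -> T)


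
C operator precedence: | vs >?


'>' is relational (level 7); '|' is bitwise OR (level 3)
Higher level binds tighter
'>' has higher precedence than '|'


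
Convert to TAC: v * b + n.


Break into single-operator statements:
t1 = v * b
t2 = t1 + n


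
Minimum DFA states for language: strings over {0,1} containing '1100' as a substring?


KMP-style automaton: 4 progress states + 1 absorbing accept = 5
Minimal DFA: 5 states


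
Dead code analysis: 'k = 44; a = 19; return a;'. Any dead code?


k is assigned but never read
Dead: 'k = 44'


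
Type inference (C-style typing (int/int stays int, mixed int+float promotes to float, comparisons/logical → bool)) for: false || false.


Operand types: bool || bool
Rule: logical operators take bool operands and yield bool
Result type: bool


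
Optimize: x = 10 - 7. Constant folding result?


10 - 7 = 3 at compile time
Optimized: x = 3


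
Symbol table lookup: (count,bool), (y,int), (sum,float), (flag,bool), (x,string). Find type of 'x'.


Lookup 'x' → type string


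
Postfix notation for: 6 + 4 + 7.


Left to right (same or higher precedence on left)
Postfix: 6 4 + 7 +


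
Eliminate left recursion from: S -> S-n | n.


Left-recursive alternatives: S-n; non-recursive: n
Introduce S': S -> nS', S' -> -nS' | ε


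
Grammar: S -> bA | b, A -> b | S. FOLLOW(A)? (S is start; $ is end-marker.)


$ ∈ FOLLOW(S). For each A -> αBβ: add FIRST(β)\{ε} to FOLLOW(B); if β nullable, add FOLLOW(A).
FOLLOW(A) = {$}


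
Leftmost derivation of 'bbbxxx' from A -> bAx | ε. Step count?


Derivation: A => bAx => bbAxx => bbbAxxx => bbbxxx
Steps: 4


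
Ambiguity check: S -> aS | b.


right-linear, alternatives start with distinct terminals 'a' vs 'b': unique leftmost derivation
Unambiguous


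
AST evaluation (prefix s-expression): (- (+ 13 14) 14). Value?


Evaluate inner: (+ 13 14) = 27
Evaluate root: (- 27 14) = 13
Result: 13


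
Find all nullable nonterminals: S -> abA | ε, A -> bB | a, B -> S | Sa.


A nonterminal is nullable iff some alternative derives ε (directly, or every symbol in it is nullable)
Nullable: {B, S}


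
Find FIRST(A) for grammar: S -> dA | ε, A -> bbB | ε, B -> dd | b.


Per alternative of A: FIRST(bbB) = {b}; FIRST(ε) = {ε}
FIRST(A) = {b, ε}


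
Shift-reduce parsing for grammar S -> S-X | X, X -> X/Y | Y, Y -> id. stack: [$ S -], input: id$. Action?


no handle ('S-' is not any RHS); shift 'id'
Action: shift


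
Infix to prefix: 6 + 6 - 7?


left-to-right (same/higher precedence on left): tree is (- (+ 6 6) 7)
Prefix: - + 6 6 7


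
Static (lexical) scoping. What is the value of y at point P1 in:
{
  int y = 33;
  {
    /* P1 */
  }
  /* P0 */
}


P1's block does not declare y; resolves to the enclosing declaration at depth 0
y = 33


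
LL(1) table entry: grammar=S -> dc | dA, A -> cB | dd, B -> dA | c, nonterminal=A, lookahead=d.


For [A, d]: 'd' ∈ FIRST(dd)
Entry: A -> dd


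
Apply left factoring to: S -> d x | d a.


Common prefix: 'd'
Factored: S -> d S', S' -> x | a


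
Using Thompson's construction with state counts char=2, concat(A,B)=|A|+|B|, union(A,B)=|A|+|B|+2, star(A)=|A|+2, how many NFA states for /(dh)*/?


Syntax tree has 2 char leaf(s), 0 union(s), 1 star(s)
chars contribute 2×2 = 4; each union adds +2; each star adds +2
Total: 4 + 0 + 2 = 6 states


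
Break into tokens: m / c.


Scan left to right, longest-match per lexeme
Tokens: ID(m), OP(/), ID(c)


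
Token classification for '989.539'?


Pattern: digits with a decimal point
Type: FLOAT_LITERAL


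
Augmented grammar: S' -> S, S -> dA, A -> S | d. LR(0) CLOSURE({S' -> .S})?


Start: S' -> .S
For each item with dot before a nonterminal B, add B -> .γ for every B-production
Closure: [S' -> .S, S -> .dA]


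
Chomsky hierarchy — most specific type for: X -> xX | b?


Right-linear: every RHS is a terminal or a terminal followed by one nonterminal
Classification: Type 3 (Regular)


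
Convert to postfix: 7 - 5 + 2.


Left to right (same or higher precedence on left)
Postfix: 7 5 - 2 +


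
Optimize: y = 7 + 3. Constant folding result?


7 + 3 = 10 at compile time
Optimized: y = 10


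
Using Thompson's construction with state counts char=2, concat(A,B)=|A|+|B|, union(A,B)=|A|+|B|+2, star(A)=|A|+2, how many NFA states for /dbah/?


Syntax tree has 4 char leaf(s), 0 union(s), 0 star(s)
chars contribute 4×2 = 8; each union adds +2; each star adds +2
Total: 8 + 0 + 0 = 8 states


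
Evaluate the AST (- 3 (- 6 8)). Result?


Evaluate inner: (- 6 8) = -2
Evaluate root: (- 3 -2) = 5
Result: 5


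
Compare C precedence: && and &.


'&' is bitwise AND (level 5); '&&' is logical AND (level 2)
Higher level binds tighter
'&' has higher precedence than '&&'


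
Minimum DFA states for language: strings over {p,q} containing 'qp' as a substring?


KMP-style automaton: 2 progress states + 1 absorbing accept = 3
Minimal DFA: 3 states


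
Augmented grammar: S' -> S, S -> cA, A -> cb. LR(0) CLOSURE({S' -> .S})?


Start: S' -> .S
For each item with dot before a nonterminal B, add B -> .γ for every B-production
Closure: [S' -> .S, S -> .cA]


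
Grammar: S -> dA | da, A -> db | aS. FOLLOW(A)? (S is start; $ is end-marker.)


$ ∈ FOLLOW(S). For each A -> αBβ: add FIRST(β)\{ε} to FOLLOW(B); if β nullable, add FOLLOW(A).
FOLLOW(A) = {$}


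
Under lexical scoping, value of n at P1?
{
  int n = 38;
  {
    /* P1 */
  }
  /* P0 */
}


P1's block does not declare n; resolves to the enclosing declaration at depth 0
n = 38


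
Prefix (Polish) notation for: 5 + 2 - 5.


left-to-right (same/higher precedence on left): tree is (- (+ 5 2) 5)
Prefix: - + 5 2 5


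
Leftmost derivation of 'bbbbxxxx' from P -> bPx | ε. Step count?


Derivation: P => bPx => bbPxx => bbbPxxx => bbbbPxxxx => bbbbxxxx
Steps: 5


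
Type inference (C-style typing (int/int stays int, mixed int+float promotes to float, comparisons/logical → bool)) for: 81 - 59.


Operand types: int - int
Rule: mixed int/float promotes to float; int/int stays int
Result type: int


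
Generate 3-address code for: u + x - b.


Break into single-operator statements:
t1 = u + x
t2 = t1 - b


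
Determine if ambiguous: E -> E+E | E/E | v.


'v+v/v' has two parse trees (no precedence encoded between + and /)
Ambiguous


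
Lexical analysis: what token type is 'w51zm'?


Pattern: letter/underscore followed by alphanumerics, not a keyword
Type: IDENTIFIER


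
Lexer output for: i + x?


Scan left to right, longest-match per lexeme
Tokens: ID(i), OP(+), ID(x)


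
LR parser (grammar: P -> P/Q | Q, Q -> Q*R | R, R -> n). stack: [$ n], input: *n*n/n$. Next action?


'n' on top is the handle for R -> n
Action: reduce (R -> n)


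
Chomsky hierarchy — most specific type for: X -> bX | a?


Right-linear: every RHS is a terminal or a terminal followed by one nonterminal
Classification: Type 3 (Regular)


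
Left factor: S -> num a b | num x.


Common prefix: 'num'
Factored: S -> num S', S' -> a b | x


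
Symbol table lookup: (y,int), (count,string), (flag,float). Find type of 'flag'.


Lookup 'flag' → type float


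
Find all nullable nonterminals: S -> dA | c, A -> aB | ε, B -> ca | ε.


A nonterminal is nullable iff some alternative derives ε (directly, or every symbol in it is nullable)
Nullable: {A, B}


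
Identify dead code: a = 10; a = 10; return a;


first assignment to a is overwritten before any read
Dead: 'a = 10'


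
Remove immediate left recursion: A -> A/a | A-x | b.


Left-recursive alternatives: A/a, A-x; non-recursive: b
Introduce A': A -> bA', A' -> /aA' | -xA' | ε


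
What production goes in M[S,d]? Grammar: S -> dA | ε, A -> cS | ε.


For [S, d]: 'd' ∈ FIRST(dA)
Entry: S -> dA


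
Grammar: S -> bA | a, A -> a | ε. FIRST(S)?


Per alternative of S: FIRST(bA) = {b}; FIRST(a) = {a}
FIRST(S) = {a, b}


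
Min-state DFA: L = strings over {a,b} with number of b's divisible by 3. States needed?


Track (count of b) mod 3: states 0..2, accept at 0
Minimal DFA: 3 states


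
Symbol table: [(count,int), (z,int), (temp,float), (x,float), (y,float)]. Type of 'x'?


Lookup 'x' → type float


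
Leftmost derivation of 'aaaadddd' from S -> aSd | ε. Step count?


Derivation: S => aSd => aaSdd => aaaSddd => aaaaSdddd => aaaadddd
Steps: 5


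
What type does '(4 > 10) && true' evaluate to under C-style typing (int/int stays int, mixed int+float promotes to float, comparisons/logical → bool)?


Operand types: bool && bool
Rule: logical operators take bool operands and yield bool
Result type: bool


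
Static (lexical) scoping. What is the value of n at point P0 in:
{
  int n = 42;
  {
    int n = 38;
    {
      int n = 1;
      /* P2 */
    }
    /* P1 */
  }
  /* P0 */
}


n declared in the same block as P0
n = 42


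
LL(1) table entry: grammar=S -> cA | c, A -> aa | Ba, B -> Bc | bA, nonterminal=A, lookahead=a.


For [A, a]: 'a' ∈ FIRST(aa)
Entry: A -> aa


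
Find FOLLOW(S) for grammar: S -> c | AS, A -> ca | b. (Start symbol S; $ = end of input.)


$ ∈ FOLLOW(S). For each A -> αBβ: add FIRST(β)\{ε} to FOLLOW(B); if β nullable, add FOLLOW(A).
FOLLOW(S) = {$}


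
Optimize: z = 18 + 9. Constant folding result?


18 + 9 = 27 at compile time
Optimized: z = 27


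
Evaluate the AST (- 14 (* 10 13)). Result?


Evaluate inner: (* 10 13) = 130
Evaluate root: (- 14 130) = -116
Result: -116


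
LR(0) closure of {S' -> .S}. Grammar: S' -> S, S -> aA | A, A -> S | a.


Start: S' -> .S
For each item with dot before a nonterminal B, add B -> .γ for every B-production
Closure: [S' -> .S, S -> .aA, S -> .A, A -> .S, A -> .a]


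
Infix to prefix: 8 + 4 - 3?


left-to-right (same/higher precedence on left): tree is (- (+ 8 4) 3)
Prefix: - + 8 4 3


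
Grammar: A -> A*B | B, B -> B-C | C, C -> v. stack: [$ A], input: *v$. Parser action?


shift '*' to continue A -> A*B
Action: shift


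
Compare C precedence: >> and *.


'*' is multiplicative (level 10); '>>' is shift (level 8)
Higher level binds tighter
'*' has higher precedence than '>>'


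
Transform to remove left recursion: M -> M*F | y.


Left-recursive alternatives: M*F; non-recursive: y
Introduce M': M -> yM', M' -> *FM' | ε


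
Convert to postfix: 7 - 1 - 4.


Left to right (same or higher precedence on left)
Postfix: 7 1 - 4 -


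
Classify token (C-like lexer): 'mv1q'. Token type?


Pattern: letter/underscore followed by alphanumerics, not a keyword
Type: IDENTIFIER


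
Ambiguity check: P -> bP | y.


right-linear, alternatives start with distinct terminals 'b' vs 'y': unique leftmost derivation
Unambiguous


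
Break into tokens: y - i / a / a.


Scan left to right, longest-match per lexeme
Tokens: ID(y), OP(-), ID(i), OP(/), ID(a), OP(/), ID(a)


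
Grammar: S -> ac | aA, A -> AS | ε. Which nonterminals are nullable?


A nonterminal is nullable iff some alternative derives ε (directly, or every symbol in it is nullable)
Nullable: {A}


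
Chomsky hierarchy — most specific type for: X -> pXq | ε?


Single nonterminal LHS, but p^n q^n is not regular
Classification: Type 2 (Context-Free)


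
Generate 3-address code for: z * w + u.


Break into single-operator statements:
t1 = z * w
t2 = t1 + u


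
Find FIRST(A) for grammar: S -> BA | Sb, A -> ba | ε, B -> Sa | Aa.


Per alternative of A: FIRST(ba) = {b}; FIRST(ε) = {ε}
FIRST(A) = {b, ε}


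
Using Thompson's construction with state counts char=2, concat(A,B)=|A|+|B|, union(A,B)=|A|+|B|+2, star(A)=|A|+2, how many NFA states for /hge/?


Syntax tree has 3 char leaf(s), 0 union(s), 0 star(s)
chars contribute 3×2 = 6; each union adds +2; each star adds +2
Total: 6 + 0 + 0 = 6 states


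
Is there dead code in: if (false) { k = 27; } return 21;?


condition is constant false, so the whole block is unreachable
Dead: 'if (false) { k = 27; }'


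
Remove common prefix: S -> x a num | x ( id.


Common prefix: 'x'
Factored: S -> x S', S' -> a num | ( id


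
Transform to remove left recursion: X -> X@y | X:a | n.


Left-recursive alternatives: X@y, X:a; non-recursive: n
Introduce X': X -> nX', X' -> @yX' | :aX' | ε


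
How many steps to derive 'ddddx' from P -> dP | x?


Derivation: P => dP => ddP => dddP => ddddP => ddddx
Steps: 5


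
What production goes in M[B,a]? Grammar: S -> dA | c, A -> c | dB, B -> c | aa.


For [B, a]: 'a' ∈ FIRST(aa)
Entry: B -> aa


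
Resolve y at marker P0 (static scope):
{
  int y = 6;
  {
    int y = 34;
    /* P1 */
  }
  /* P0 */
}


y declared in the same block as P0
y = 6


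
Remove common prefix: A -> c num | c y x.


Common prefix: 'c'
Factored: A -> c A', A' -> num | y x


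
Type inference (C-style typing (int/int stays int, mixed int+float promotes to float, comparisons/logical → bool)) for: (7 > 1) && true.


Operand types: bool && bool
Rule: logical operators take bool operands and yield bool
Result type: bool


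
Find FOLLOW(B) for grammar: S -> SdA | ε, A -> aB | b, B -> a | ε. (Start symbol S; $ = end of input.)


$ ∈ FOLLOW(S). For each A -> αBβ: add FIRST(β)\{ε} to FOLLOW(B); if β nullable, add FOLLOW(A).
FOLLOW(B) = {$, d}


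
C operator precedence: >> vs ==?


'>>' is shift (level 8); '==' is equality (level 6)
Higher level binds tighter
'>>' has higher precedence than '=='


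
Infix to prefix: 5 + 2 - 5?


left-to-right (same/higher precedence on left): tree is (- (+ 5 2) 5)
Prefix: - + 5 2 5


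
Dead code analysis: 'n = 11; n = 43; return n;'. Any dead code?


first assignment to n is overwritten before any read
Dead: 'n = 11'


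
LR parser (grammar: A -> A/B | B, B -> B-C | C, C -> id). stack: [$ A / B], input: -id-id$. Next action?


'-' can extend B; shift to build B -> B-C
Action: shift


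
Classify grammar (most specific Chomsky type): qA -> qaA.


LHS has context (more than one symbol) and |LHS| ≤ |RHS|
Classification: Type 1 (Context-Sensitive)


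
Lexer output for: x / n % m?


Scan left to right, longest-match per lexeme
Tokens: ID(x), OP(/), ID(n), OP(%), ID(m)


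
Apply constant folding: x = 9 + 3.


9 + 3 = 12 at compile time
Optimized: x = 12


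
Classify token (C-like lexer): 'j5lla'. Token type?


Pattern: letter/underscore followed by alphanumerics, not a keyword
Type: IDENTIFIER


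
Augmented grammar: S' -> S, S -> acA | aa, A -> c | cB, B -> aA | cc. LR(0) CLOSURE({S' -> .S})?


Start: S' -> .S
For each item with dot before a nonterminal B, add B -> .γ for every B-production
Closure: [S' -> .S, S -> .acA, S -> .aa]


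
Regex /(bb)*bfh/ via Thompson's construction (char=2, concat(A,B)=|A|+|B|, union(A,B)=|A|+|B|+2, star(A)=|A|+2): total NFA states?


Syntax tree has 5 char leaf(s), 0 union(s), 1 star(s)
chars contribute 5×2 = 10; each union adds +2; each star adds +2
Total: 10 + 0 + 2 = 12 states


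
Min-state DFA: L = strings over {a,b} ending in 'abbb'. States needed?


Track the longest suffix of input matching a prefix of 'abbb': 5 classes (prefixes of length 0..4)
Minimal DFA: 5 states


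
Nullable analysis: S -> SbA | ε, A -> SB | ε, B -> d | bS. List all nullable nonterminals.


A nonterminal is nullable iff some alternative derives ε (directly, or every symbol in it is nullable)
Nullable: {A, S}


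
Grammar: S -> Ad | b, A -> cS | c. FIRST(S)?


Per alternative of S: FIRST(Ad) = {c}; FIRST(b) = {b}
FIRST(S) = {b, c}


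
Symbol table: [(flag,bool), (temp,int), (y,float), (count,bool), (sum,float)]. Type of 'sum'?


Lookup 'sum' → type float


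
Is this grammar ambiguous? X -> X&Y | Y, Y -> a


precedence layered via separate nonterminal Y: deterministic
Unambiguous


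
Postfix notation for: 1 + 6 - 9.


Left to right (same or higher precedence on left)
Postfix: 1 6 + 9 -


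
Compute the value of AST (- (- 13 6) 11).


Evaluate inner: (- 13 6) = 7
Evaluate root: (- 7 11) = -4
Result: -4


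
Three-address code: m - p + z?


Break into single-operator statements:
t1 = m - p
t2 = t1 + z


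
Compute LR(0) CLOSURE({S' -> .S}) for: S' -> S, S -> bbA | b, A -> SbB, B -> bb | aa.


Start: S' -> .S
For each item with dot before a nonterminal B, add B -> .γ for every B-production
Closure: [S' -> .S, S -> .bbA, S -> .b]


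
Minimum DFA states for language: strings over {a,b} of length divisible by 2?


Track length mod 2: states 0..1, accept at 0
Minimal DFA: 2 states


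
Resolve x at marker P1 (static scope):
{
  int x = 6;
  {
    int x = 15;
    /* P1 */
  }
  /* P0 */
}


x declared in the same block as P1
x = 15


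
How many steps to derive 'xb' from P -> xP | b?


Derivation: P => xP => xb
Steps: 2


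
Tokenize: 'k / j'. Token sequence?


Scan left to right, longest-match per lexeme
Tokens: ID(k), OP(/), ID(j)


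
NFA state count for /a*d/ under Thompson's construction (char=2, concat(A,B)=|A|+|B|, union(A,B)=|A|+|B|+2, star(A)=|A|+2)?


Syntax tree has 2 char leaf(s), 0 union(s), 1 star(s)
chars contribute 2×2 = 4; each union adds +2; each star adds +2
Total: 4 + 0 + 2 = 6 states


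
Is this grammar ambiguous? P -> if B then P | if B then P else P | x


dangling else: 'if B then if B then x else x' parses two ways
Ambiguous


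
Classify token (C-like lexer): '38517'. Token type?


Pattern: digits only
Type: INTEGER_LITERAL


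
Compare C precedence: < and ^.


'<' is relational (level 7); '^' is bitwise XOR (level 4)
Higher level binds tighter
'<' has higher precedence than '^'


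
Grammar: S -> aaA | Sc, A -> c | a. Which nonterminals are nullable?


A nonterminal is nullable iff some alternative derives ε (directly, or every symbol in it is nullable)
Nullable: {}


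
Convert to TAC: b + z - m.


Break into single-operator statements:
t1 = b + z
t2 = t1 - m


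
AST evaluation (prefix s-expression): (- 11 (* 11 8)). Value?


Evaluate inner: (* 11 8) = 88
Evaluate root: (- 11 88) = -77
Result: -77


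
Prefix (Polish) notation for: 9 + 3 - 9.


left-to-right (same/higher precedence on left): tree is (- (+ 9 3) 9)
Prefix: - + 9 3 9


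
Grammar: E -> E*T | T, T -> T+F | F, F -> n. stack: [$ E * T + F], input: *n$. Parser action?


handle 'T+F' on top
Action: reduce (T -> T+F)


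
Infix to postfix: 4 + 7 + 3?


Left to right (same or higher precedence on left)
Postfix: 4 7 + 3 +


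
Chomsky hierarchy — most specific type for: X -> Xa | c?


Left-linear: every RHS is a terminal or one nonterminal followed by a terminal
Classification: Type 3 (Regular)


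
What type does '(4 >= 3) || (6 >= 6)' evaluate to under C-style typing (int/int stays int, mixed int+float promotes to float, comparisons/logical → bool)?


Operand types: bool || bool
Rule: logical operators take bool operands and yield bool
Result type: bool


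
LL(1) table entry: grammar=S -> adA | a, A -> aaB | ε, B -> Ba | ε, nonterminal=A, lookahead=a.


For [A, a]: 'a' ∈ FIRST(aaB)
Entry: A -> aaB


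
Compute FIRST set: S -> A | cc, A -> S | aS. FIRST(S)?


Per alternative of S: FIRST(A) = {a, c}; FIRST(cc) = {c}
FIRST(S) = {a, c}


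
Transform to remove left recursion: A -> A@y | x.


Left-recursive alternatives: A@y; non-recursive: x
Introduce A': A -> xA', A' -> @yA' | ε


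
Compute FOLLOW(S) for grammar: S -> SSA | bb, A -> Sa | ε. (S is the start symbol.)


$ ∈ FOLLOW(S). For each A -> αBβ: add FIRST(β)\{ε} to FOLLOW(B); if β nullable, add FOLLOW(A).
FOLLOW(S) = {$, a, b}


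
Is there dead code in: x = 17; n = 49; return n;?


x is assigned but never read
Dead: 'x = 17'


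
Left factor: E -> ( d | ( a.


Common prefix: '('
Factored: E -> ( E', E' -> d | a


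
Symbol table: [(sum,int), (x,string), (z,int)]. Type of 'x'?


Lookup 'x' → type string


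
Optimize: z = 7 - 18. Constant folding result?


7 - 18 = -11 at compile time
Optimized: z = -11


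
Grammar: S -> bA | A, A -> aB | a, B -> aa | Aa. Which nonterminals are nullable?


A nonterminal is nullable iff some alternative derives ε (directly, or every symbol in it is nullable)
Nullable: {}


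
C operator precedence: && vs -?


'-' is additive (level 9); '&&' is logical AND (level 2)
Higher level binds tighter
'-' has higher precedence than '&&'


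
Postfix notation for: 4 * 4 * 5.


Left to right (same or higher precedence on left)
Postfix: 4 4 * 5 *


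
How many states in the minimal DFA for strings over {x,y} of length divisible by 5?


Track length mod 5: states 0..4, accept at 0
Minimal DFA: 5 states


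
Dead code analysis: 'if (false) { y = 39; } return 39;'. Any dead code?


condition is constant false, so the whole block is unreachable
Dead: 'if (false) { y = 39; }'


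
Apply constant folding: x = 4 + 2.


4 + 2 = 6 at compile time
Optimized: x = 6


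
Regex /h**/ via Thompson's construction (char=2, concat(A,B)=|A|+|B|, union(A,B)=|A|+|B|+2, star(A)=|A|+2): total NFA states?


Syntax tree has 1 char leaf(s), 0 union(s), 2 star(s)
chars contribute 1×2 = 2; each union adds +2; each star adds +2
Total: 2 + 0 + 4 = 6 states


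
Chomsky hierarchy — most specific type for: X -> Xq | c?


Left-linear: every RHS is a terminal or one nonterminal followed by a terminal
Classification: Type 3 (Regular)


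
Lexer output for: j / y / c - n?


Scan left to right, longest-match per lexeme
Tokens: ID(j), OP(/), ID(y), OP(/), ID(c), OP(-), ID(n)


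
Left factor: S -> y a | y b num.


Common prefix: 'y'
Factored: S -> y S', S' -> a | b num


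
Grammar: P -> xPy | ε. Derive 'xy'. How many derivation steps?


Derivation: P => xPy => xy
Steps: 2


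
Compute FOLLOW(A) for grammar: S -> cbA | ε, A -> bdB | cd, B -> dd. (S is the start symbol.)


$ ∈ FOLLOW(S). For each A -> αBβ: add FIRST(β)\{ε} to FOLLOW(B); if β nullable, add FOLLOW(A).
FOLLOW(A) = {$}


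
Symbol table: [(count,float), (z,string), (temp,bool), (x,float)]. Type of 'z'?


Lookup 'z' → type string


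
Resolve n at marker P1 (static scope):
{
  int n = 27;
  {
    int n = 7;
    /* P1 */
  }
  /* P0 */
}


n declared in the same block as P1
n = 7


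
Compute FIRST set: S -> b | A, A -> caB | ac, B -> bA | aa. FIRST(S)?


Per alternative of S: FIRST(b) = {b}; FIRST(A) = {a, c}
FIRST(S) = {a, b, c}


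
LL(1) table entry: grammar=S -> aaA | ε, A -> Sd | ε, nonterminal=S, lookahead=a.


For [S, a]: 'a' ∈ FIRST(aaA)
Entry: S -> aaA


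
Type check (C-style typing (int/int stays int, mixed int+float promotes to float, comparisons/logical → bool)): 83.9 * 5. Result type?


Operand types: float * int
Rule: mixed int/float promotes to float; int/int stays int
Result type: float


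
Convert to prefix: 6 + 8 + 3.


left-to-right (same/higher precedence on left): tree is (+ (+ 6 8) 3)
Prefix: + + 6 8 3


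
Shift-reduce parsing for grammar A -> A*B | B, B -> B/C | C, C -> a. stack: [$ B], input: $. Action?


lookahead ∉ {/} so B won't extend; reduce A -> B
Action: reduce (A -> B)


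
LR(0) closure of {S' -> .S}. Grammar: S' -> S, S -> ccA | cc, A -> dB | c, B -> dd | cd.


Start: S' -> .S
For each item with dot before a nonterminal B, add B -> .γ for every B-production
Closure: [S' -> .S, S -> .ccA, S -> .cc]


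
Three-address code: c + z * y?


Break into single-operator statements:
t1 = z * y
t2 = c + t1


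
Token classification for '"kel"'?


Pattern: double-quoted sequence
Type: STRING_LITERAL


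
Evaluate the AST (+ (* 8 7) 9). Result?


Evaluate inner: (* 8 7) = 56
Evaluate root: (+ 56 9) = 65
Result: 65


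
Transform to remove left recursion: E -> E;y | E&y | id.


Left-recursive alternatives: E;y, E&y; non-recursive: id
Introduce E': E -> idE', E' -> ;yE' | &yE' | ε


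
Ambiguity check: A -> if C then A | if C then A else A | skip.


dangling else: 'if C then if C then skip else skip' parses two ways
Ambiguous


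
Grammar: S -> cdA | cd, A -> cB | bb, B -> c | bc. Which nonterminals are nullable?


A nonterminal is nullable iff some alternative derives ε (directly, or every symbol in it is nullable)
Nullable: {}


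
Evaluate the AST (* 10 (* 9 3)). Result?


Evaluate inner: (* 9 3) = 27
Evaluate root: (* 10 27) = 270
Result: 270


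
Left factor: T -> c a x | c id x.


Common prefix: 'c'
Factored: T -> c T', T' -> a x | id x


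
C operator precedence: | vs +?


'+' is additive (level 9); '|' is bitwise OR (level 3)
Higher level binds tighter
'+' has higher precedence than '|'


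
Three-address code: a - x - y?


Break into single-operator statements:
t1 = a - x
t2 = t1 - y


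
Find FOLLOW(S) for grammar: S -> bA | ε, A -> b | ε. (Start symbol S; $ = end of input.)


$ ∈ FOLLOW(S). For each A -> αBβ: add FIRST(β)\{ε} to FOLLOW(B); if β nullable, add FOLLOW(A).
FOLLOW(S) = {$}
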